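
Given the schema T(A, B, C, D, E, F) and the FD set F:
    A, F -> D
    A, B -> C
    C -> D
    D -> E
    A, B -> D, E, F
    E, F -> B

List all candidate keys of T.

Attributes never on any right-hand side: {A} — every candidate key must contain it.
{A, B} is a candidate key since {A, B}⁺ = {A, B, C, D, E, F} covers every attribute.
{A, F} is a candidate key since {A, F}⁺ = {A, B, C, D, E, F} covers every attribute.
No proper subset of any of these is a key, and no other minimal superkey exists.

{A, B}, {A, F}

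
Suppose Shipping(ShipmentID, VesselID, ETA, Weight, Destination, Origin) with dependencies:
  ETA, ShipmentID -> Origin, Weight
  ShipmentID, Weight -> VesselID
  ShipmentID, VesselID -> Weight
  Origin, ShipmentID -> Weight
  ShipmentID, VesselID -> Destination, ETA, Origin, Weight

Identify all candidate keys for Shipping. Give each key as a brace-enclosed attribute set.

{ETA, ShipmentID}, {Origin, ShipmentID}, {ShipmentID, VesselID}, {ShipmentID, Weight}

No FD produces {ShipmentID}, so it must be in every candidate key.
{ETA, ShipmentID} is a candidate key since {ETA, ShipmentID}⁺ = {Destination, ETA, Origin, ShipmentID, VesselID, Weight} covers every attribute.
{Origin, ShipmentID} is a candidate key since {Origin, ShipmentID}⁺ = {Destination, ETA, Origin, ShipmentID, VesselID, Weight} covers every attribute.
{ShipmentID, VesselID} is a candidate key since {ShipmentID, VesselID}⁺ = {Destination, ETA, Origin, ShipmentID, VesselID, Weight} covers every attribute.
{ShipmentID, Weight} is a candidate key since {ShipmentID, Weight}⁺ = {Destination, ETA, Origin, ShipmentID, VesselID, Weight} covers every attribute.
No proper subset of any of these is a key, and no other minimal superkey exists.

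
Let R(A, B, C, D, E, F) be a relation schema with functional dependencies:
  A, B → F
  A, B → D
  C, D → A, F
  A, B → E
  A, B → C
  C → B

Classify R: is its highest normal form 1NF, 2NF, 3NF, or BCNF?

Candidate keys: {A, B}, {A, C}, {C, D}. Prime attributes: {A, B, C, D}.
C → B: {C}⁺ = {B, C}, which is not all of the attributes, so the left side is not a superkey — BCNF is violated.
Its right-hand attributes {B} are all prime, as are those of every other non-superkey FD — the relation is in 3NF.

3NF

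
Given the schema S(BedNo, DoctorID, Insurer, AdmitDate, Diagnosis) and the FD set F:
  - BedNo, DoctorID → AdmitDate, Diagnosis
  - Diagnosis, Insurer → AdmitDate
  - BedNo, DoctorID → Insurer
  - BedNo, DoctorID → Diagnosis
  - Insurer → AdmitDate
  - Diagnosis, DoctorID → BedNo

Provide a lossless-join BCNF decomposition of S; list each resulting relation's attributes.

Candidate keys of the original relation: {BedNo, DoctorID}, {Diagnosis, DoctorID}.
{AdmitDate, BedNo, Diagnosis, DoctorID, Insurer}: {Diagnosis, Insurer} determines {AdmitDate, Diagnosis, Insurer} here but is not a superkey — split on Diagnosis, Insurer → AdmitDate, giving {AdmitDate, Diagnosis, Insurer} and {BedNo, Diagnosis, DoctorID, Insurer}.
{AdmitDate, Diagnosis, Insurer}: {Insurer} determines {AdmitDate, Insurer} here but is not a superkey — split on Insurer → AdmitDate, giving {AdmitDate, Insurer} and {Diagnosis, Insurer}.
{AdmitDate, Insurer} has no BCNF violation.
{Diagnosis, Insurer} has no BCNF violation.
{BedNo, Diagnosis, DoctorID, Insurer} has no BCNF violation.

{AdmitDate, Insurer}; {BedNo, Diagnosis, DoctorID, Insurer}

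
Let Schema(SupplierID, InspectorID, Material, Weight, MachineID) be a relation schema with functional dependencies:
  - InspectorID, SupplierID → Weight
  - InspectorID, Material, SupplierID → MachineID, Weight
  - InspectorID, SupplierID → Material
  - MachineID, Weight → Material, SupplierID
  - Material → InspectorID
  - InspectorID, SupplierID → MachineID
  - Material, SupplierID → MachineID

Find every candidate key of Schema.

{InspectorID, SupplierID}, {MachineID, Weight}, {Material, SupplierID}

Closure of {InspectorID, SupplierID} is {InspectorID, MachineID, Material, SupplierID, Weight}, the whole schema; {InspectorID, SupplierID} is a candidate key.
Closure of {MachineID, Weight} is {InspectorID, MachineID, Material, SupplierID, Weight}, the whole schema; {MachineID, Weight} is a candidate key.
Closure of {Material, SupplierID} is {InspectorID, MachineID, Material, SupplierID, Weight}, the whole schema; {Material, SupplierID} is a candidate key.
These are minimal and exhaustive — every other superkey contains one of them.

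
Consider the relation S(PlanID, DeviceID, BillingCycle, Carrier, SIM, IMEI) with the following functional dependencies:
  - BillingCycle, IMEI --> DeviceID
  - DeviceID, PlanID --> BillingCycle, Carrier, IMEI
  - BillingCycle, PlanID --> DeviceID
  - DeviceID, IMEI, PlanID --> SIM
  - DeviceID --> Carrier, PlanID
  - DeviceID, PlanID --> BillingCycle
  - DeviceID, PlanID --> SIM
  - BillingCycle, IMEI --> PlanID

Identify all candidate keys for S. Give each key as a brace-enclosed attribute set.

{DeviceID} is a candidate key since {DeviceID}⁺ = {BillingCycle, Carrier, DeviceID, IMEI, PlanID, SIM} covers every attribute.
{BillingCycle, IMEI} is a candidate key since {BillingCycle, IMEI}⁺ = {BillingCycle, Carrier, DeviceID, IMEI, PlanID, SIM} covers every attribute.
{BillingCycle, PlanID} is a candidate key since {BillingCycle, PlanID}⁺ = {BillingCycle, Carrier, DeviceID, IMEI, PlanID, SIM} covers every attribute.
These are minimal and exhaustive — every other superkey contains one of them.

{BillingCycle, IMEI}, {BillingCycle, PlanID}, {DeviceID}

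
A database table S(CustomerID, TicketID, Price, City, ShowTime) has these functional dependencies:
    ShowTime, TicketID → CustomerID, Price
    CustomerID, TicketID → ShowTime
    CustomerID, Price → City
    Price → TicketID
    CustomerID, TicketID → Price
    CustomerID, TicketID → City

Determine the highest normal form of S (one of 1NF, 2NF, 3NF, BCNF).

3NF

Candidate keys: {CustomerID, Price}, {CustomerID, TicketID}, {Price, ShowTime}, {ShowTime, TicketID}. Prime attributes: {CustomerID, Price, ShowTime, TicketID}.
For Price → TicketID we have {Price}⁺ = {Price, TicketID}; {Price} is not a superkey, so BCNF fails.
Since {TicketID} ⊆ prime attributes and every other non-superkey FD also has a prime right side, the schema is in 3NF.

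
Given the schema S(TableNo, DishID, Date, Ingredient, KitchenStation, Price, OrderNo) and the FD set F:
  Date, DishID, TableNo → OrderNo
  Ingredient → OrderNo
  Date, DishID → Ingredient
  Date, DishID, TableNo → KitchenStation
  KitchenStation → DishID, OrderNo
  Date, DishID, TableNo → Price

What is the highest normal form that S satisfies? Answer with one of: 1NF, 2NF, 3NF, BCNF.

1NF

Candidate keys: {Date, DishID, TableNo}, {Date, KitchenStation, TableNo}. Prime attributes: {Date, DishID, KitchenStation, TableNo}.
Ingredient → OrderNo breaks BCNF: {Ingredient}⁺ = {Ingredient, OrderNo}, so {Ingredient} is not a superkey.
Because {OrderNo} is non-prime and the left side of Ingredient → OrderNo is not a superkey, the relation is not in 3NF.
{Date, DishID} is a proper subset of the key {Date, DishID, TableNo}, and {Date, DishID}⁺ contains the non-prime attributes {Ingredient, OrderNo} — a partial dependency, so 2NF is violated.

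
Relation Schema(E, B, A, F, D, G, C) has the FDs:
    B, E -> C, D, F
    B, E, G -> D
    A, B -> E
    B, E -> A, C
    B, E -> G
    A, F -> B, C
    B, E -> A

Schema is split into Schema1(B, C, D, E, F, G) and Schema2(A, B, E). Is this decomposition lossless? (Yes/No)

Yes

Common attributes: {B, E}; their closure is {A, B, C, D, E, F, G}.
Schema1 is contained in that closure, so Schema1 ∩ Schema2 -> Schema1 holds and the join is lossless.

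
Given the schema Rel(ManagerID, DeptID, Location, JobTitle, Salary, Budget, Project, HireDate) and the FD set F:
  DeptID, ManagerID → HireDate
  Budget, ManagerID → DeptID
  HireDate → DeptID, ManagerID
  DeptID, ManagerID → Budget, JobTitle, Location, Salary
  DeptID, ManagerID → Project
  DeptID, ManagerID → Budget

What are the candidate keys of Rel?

Closure of {HireDate} is {Budget, DeptID, HireDate, JobTitle, Location, ManagerID, Project, Salary}, the whole schema; {HireDate} is a candidate key.
Closure of {Budget, ManagerID} is {Budget, DeptID, HireDate, JobTitle, Location, ManagerID, Project, Salary}, the whole schema; {Budget, ManagerID} is a candidate key.
Closure of {DeptID, ManagerID} is {Budget, DeptID, HireDate, JobTitle, Location, ManagerID, Project, Salary}, the whole schema; {DeptID, ManagerID} is a candidate key.
Any other superkey properly contains one of these, so there are no further candidate keys.

{Budget, ManagerID}, {DeptID, ManagerID}, {HireDate}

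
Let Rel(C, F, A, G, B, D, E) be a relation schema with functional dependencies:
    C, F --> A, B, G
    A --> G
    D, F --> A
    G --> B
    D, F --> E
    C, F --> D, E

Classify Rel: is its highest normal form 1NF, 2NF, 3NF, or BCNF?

Candidate key: {C, F}. Prime attributes: {C, F}.
A --> G: {A}⁺ = {A, B, G}, which is not all of the attributes, so the left side is not a superkey — BCNF is violated.
Because {G} is non-prime and the left side of A --> G is not a superkey, the relation is not in 3NF.
Checking every proper subset of each key, none determines a non-prime attribute — 2NF is satisfied.

2NF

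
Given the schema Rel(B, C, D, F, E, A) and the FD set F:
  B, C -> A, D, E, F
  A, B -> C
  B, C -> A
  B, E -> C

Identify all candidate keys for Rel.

Attributes never on any right-hand side: {B} — every candidate key must contain it.
Closure of {A, B} is {A, B, C, D, E, F}, the whole schema; {A, B} is a candidate key.
Closure of {B, C} is {A, B, C, D, E, F}, the whole schema; {B, C} is a candidate key.
Closure of {B, E} is {A, B, C, D, E, F}, the whole schema; {B, E} is a candidate key.
No proper subset of any of these is a key, and no other minimal superkey exists.

{A, B}, {B, C}, {B, E}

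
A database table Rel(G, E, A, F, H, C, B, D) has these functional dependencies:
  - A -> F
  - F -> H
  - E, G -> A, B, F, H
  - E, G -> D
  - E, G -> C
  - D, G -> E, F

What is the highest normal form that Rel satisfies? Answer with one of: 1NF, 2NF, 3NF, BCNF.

Candidate keys: {D, G}, {E, G}. Prime attributes: {D, E, G}.
A -> F breaks BCNF: {A}⁺ = {A, F, H}, so {A} is not a superkey.
A -> F has non-prime {F} on the right and a non-superkey on the left, so 3NF fails.
No non-prime attribute depends on a proper subset of any candidate key, so 2NF holds.

2NF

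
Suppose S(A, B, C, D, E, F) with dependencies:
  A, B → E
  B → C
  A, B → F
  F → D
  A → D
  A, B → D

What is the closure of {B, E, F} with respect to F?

{B, C, D, E, F}

Start with {B, E, F}.
B → C applies; add {C} → now {B, C, E, F}.
F → D applies; add {D} → now {B, C, D, E, F}.
No further FD applies.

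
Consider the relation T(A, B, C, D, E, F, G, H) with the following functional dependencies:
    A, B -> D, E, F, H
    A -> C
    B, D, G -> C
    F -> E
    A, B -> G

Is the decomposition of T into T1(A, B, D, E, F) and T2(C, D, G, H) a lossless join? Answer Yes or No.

The shared attributes are {D} and {D}⁺ = {D}.
T1 ⊄ {D} and T2 ⊄ {D}, so the split is lossy.

No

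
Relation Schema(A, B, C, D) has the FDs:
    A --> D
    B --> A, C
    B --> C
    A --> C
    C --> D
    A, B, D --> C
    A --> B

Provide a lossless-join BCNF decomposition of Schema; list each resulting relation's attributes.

{A, B, C}; {C, D}

Candidate keys of the original relation: {A}, {B}.
In {A, B, C, D}, {C} is not a superkey ({C}⁺ restricted to this set is {C, D}), so split on C --> D into {C, D} and {A, B, C}.
{C, D} has no BCNF violation.
{A, B, C} has no BCNF violation.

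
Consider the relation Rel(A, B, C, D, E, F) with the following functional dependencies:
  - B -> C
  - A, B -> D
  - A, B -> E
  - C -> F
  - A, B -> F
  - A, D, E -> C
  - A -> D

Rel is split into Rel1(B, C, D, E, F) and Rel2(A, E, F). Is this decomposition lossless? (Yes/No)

No

Common attributes: {E, F}; their closure is {E, F}.
The closure covers neither Rel1 nor Rel2 entirely; the join is not lossless.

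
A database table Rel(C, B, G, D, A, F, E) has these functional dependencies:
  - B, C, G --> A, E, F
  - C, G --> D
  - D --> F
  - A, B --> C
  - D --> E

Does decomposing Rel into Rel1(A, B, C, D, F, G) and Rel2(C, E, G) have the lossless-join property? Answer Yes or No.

Yes

Common attributes: {C, G}; their closure is {C, D, E, F, G}.
Rel2 is contained in that closure, so Rel1 ∩ Rel2 --> Rel2 holds and the join is lossless.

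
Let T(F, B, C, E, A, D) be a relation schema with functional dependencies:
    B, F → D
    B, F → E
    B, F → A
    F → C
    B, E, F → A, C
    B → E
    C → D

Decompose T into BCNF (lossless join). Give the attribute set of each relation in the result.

{A, B, F}; {B, E}; {C, D}; {C, F}

Candidate key of the original relation: {B, F}.
{A, B, C, D, E, F}: {F} determines {C, D, F} here but is not a superkey — split on F → C, D, giving {C, D, F} and {A, B, E, F}.
{C, D, F}: {C} determines {C, D} here but is not a superkey — split on C → D, giving {C, D} and {C, F}.
{C, D}: every determinant is a superkey — BCNF.
{C, F}: every determinant is a superkey — BCNF.
{A, B, E, F}: {B} determines {B, E} here but is not a superkey — split on B → E, giving {B, E} and {A, B, F}.
{B, E}: every determinant is a superkey — BCNF.
{A, B, F}: every determinant is a superkey — BCNF.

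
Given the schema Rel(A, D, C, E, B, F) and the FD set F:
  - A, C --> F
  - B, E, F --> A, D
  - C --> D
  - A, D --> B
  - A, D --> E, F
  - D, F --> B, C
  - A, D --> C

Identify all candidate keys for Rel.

Closure of {A, C} is {A, B, C, D, E, F}, the whole schema; {A, C} is a candidate key.
Closure of {A, D} is {A, B, C, D, E, F}, the whole schema; {A, D} is a candidate key.
Closure of {B, E, F} is {A, B, C, D, E, F}, the whole schema; {B, E, F} is a candidate key.
Closure of {C, E, F} is {A, B, C, D, E, F}, the whole schema; {C, E, F} is a candidate key.
Closure of {D, E, F} is {A, B, C, D, E, F}, the whole schema; {D, E, F} is a candidate key.
Any other superkey properly contains one of these, so there are no further candidate keys.

{A, C}, {A, D}, {B, E, F}, {C, E, F}, {D, E, F}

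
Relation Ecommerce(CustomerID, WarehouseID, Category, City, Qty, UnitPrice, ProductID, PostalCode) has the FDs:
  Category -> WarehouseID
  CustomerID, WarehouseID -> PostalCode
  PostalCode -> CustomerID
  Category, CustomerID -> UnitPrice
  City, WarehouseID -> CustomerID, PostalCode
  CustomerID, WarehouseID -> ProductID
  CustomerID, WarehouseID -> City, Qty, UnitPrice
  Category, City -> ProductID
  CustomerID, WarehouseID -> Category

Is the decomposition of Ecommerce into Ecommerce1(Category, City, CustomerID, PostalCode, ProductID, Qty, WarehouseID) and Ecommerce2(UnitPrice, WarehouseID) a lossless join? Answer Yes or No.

No

Ecommerce1 ∩ Ecommerce2 = {WarehouseID}; its closure under F is {WarehouseID}.
Ecommerce1 ⊄ {WarehouseID} and Ecommerce2 ⊄ {WarehouseID}, so the split is lossy.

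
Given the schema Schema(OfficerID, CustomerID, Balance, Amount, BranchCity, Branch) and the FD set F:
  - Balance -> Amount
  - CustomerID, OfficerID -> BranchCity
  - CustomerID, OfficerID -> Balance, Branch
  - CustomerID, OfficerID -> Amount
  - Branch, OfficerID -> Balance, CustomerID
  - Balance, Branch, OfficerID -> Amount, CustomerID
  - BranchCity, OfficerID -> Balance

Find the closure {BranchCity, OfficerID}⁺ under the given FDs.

Start with {BranchCity, OfficerID}.
BranchCity, OfficerID -> Balance applies; add {Balance} → now {Balance, BranchCity, OfficerID}.
Balance -> Amount applies; add {Amount} → now {Amount, Balance, BranchCity, OfficerID}.
No further FD applies.

{Amount, Balance, BranchCity, OfficerID}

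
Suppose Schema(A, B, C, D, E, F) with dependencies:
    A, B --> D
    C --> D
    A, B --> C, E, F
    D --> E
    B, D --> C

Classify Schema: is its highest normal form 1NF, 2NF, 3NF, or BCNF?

2NF

Candidate key: {A, B}. Prime attributes: {A, B}.
C --> D breaks BCNF: {C}⁺ = {C, D, E}, so {C} is not a superkey.
Because {D} is non-prime and the left side of C --> D is not a superkey, the relation is not in 3NF.
Checking every proper subset of each key, none determines a non-prime attribute — 2NF is satisfied.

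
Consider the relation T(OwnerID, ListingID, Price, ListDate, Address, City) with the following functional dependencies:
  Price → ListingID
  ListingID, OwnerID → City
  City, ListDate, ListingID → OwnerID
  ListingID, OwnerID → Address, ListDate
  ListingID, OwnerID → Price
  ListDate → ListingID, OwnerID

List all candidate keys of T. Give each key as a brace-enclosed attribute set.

{ListDate}, {ListingID, OwnerID}, {OwnerID, Price}

{ListDate}⁺ = {Address, City, ListDate, ListingID, OwnerID, Price} — all of the relation — so {ListDate} is a candidate key.
{ListingID, OwnerID}⁺ = {Address, City, ListDate, ListingID, OwnerID, Price} — all of the relation — so {ListingID, OwnerID} is a candidate key.
{OwnerID, Price}⁺ = {Address, City, ListDate, ListingID, OwnerID, Price} — all of the relation — so {OwnerID, Price} is a candidate key.
These are minimal and exhaustive — every other superkey contains one of them.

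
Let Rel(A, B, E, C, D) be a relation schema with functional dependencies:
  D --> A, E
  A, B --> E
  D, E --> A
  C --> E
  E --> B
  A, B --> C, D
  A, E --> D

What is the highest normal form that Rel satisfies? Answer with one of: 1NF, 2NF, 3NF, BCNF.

Candidate keys: {A, B}, {A, C}, {A, E}, {D}. Prime attributes: {A, B, C, D, E}.
C --> E breaks BCNF: {C}⁺ = {B, C, E}, so {C} is not a superkey.
Its right-hand attributes {E} are all prime, as are those of every other non-superkey FD — the relation is in 3NF.

3NF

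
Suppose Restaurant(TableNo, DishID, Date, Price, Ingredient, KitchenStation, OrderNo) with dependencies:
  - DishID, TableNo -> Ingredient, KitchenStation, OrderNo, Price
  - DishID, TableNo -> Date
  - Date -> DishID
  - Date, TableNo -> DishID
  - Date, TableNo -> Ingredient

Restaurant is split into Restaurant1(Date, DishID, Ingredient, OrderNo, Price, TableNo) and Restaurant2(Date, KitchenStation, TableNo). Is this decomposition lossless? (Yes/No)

Common attributes: {Date, TableNo}; their closure is {Date, DishID, Ingredient, KitchenStation, OrderNo, Price, TableNo}.
Since Restaurant1 ⊆ {Date, DishID, Ingredient, KitchenStation, OrderNo, Price, TableNo}, the intersection is a superkey of Restaurant1; the decomposition is lossless.

Yes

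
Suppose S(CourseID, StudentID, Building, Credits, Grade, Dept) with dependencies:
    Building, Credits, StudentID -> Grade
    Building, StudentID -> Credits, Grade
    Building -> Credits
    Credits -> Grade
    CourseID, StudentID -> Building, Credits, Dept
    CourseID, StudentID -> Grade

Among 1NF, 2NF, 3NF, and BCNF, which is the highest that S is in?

2NF

Candidate key: {CourseID, StudentID}. Prime attributes: {CourseID, StudentID}.
For Building, Credits, StudentID -> Grade we have {Building, Credits, StudentID}⁺ = {Building, Credits, Grade, StudentID}; {Building, Credits, StudentID} is not a superkey, so BCNF fails.
Building, Credits, StudentID -> Grade determines the non-prime attribute {Grade} from a non-superkey — 3NF is violated.
Checking every proper subset of each key, none determines a non-prime attribute — 2NF is satisfied.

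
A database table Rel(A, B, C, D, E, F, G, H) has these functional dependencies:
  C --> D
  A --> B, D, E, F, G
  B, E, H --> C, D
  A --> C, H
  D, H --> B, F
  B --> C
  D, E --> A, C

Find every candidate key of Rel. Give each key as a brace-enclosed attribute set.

Closure of {A} is {A, B, C, D, E, F, G, H}, the whole schema; {A} is a candidate key.
Closure of {B, E} is {A, B, C, D, E, F, G, H}, the whole schema; {B, E} is a candidate key.
Closure of {C, E} is {A, B, C, D, E, F, G, H}, the whole schema; {C, E} is a candidate key.
Closure of {D, E} is {A, B, C, D, E, F, G, H}, the whole schema; {D, E} is a candidate key.
No proper subset of any of these is a key, and no other minimal superkey exists.

{A}, {B, E}, {C, E}, {D, E}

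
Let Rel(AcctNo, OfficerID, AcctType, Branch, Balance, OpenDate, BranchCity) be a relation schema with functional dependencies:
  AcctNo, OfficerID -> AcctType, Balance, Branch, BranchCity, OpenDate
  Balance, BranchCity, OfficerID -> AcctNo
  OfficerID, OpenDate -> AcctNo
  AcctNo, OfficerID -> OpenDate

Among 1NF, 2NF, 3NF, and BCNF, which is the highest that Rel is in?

Candidate keys: {AcctNo, OfficerID}, {Balance, BranchCity, OfficerID}, {OfficerID, OpenDate}. Prime attributes: {AcctNo, Balance, BranchCity, OfficerID, OpenDate}.
Every FD has a superkey on the left, so the relation is in BCNF.

BCNF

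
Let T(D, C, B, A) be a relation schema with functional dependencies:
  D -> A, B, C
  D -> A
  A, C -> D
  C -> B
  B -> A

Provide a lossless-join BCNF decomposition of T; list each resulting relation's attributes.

Candidate keys of the original relation: {C}, {D}.
In {A, B, C, D}, {B} is not a superkey ({B}⁺ restricted to this set is {A, B}), so split on B -> A into {A, B} and {B, C, D}.
{A, B} is in BCNF.
{B, C, D} is in BCNF.

{A, B}; {B, C, D}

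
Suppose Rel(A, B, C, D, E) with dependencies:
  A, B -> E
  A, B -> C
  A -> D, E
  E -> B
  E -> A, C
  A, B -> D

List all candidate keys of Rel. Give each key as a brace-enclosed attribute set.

{A}⁺ = {A, B, C, D, E} — all of the relation — so {A} is a candidate key.
{E}⁺ = {A, B, C, D, E} — all of the relation — so {E} is a candidate key.
These are minimal and exhaustive — every other superkey contains one of them.

{A}, {E}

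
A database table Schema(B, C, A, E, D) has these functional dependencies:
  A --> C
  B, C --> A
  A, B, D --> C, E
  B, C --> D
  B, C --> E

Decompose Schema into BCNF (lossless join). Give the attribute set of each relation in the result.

{A, B, D, E}; {A, C}

Candidate keys of the original relation: {A, B}, {B, C}.
In {A, B, C, D, E}, {A} is not a superkey ({A}⁺ restricted to this set is {A, C}), so split on A --> C into {A, C} and {A, B, D, E}.
{A, C}: every determinant is a superkey — BCNF.
{A, B, D, E}: every determinant is a superkey — BCNF.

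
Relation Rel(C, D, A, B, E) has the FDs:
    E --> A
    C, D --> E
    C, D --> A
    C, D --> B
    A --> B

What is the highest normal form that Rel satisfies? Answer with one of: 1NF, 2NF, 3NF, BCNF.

2NF

Candidate key: {C, D}. Prime attributes: {C, D}.
For E --> A we have {E}⁺ = {A, B, E}; {E} is not a superkey, so BCNF fails.
E --> A determines the non-prime attribute {A} from a non-superkey — 3NF is violated.
Checking every proper subset of each key, none determines a non-prime attribute — 2NF is satisfied.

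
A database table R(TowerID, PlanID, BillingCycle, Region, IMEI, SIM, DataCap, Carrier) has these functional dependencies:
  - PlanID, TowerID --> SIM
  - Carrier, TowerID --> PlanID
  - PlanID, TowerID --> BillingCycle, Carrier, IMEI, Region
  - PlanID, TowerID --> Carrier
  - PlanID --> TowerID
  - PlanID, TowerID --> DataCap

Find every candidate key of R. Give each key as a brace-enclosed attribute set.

{PlanID}⁺ = {BillingCycle, Carrier, DataCap, IMEI, PlanID, Region, SIM, TowerID} — all of the relation — so {PlanID} is a candidate key.
{Carrier, TowerID}⁺ = {BillingCycle, Carrier, DataCap, IMEI, PlanID, Region, SIM, TowerID} — all of the relation — so {Carrier, TowerID} is a candidate key.
No proper subset of any of these is a key, and no other minimal superkey exists.

{Carrier, TowerID}, {PlanID}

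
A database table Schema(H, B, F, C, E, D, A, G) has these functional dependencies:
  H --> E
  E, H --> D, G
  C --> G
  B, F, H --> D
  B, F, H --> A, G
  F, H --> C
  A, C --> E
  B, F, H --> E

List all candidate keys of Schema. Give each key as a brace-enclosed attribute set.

{B, F, H}

{B, F, H} never appear on the right of any FD, so every key must include all of them.
{B, F, H}⁺ = {A, B, C, D, E, F, G, H} — all of the relation — so {B, F, H} is a candidate key.
No other minimal set has full closure, so this is the only candidate key.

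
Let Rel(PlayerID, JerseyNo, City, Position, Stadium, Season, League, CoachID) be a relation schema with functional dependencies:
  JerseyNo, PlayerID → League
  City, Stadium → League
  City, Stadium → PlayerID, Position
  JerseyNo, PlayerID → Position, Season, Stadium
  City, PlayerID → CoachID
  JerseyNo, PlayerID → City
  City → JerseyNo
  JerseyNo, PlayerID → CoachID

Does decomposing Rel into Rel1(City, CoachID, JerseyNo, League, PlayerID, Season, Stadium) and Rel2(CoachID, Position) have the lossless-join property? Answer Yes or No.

No

Common attributes: {CoachID}; their closure is {CoachID}.
Neither Rel1 nor Rel2 is contained in that closure, so the decomposition is lossy.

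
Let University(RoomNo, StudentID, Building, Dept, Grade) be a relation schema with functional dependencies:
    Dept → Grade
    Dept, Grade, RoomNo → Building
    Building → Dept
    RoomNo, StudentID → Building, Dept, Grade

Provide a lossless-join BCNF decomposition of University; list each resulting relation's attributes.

{Building, Dept}; {Building, RoomNo, StudentID}; {Dept, Grade}

Candidate key of the original relation: {RoomNo, StudentID}.
In {Building, Dept, Grade, RoomNo, StudentID}, {Dept} is not a superkey ({Dept}⁺ restricted to this set is {Dept, Grade}), so split on Dept → Grade into {Dept, Grade} and {Building, Dept, RoomNo, StudentID}.
{Dept, Grade} is in BCNF.
In {Building, Dept, RoomNo, StudentID}, {Building} is not a superkey ({Building}⁺ restricted to this set is {Building, Dept}), so split on Building → Dept into {Building, Dept} and {Building, RoomNo, StudentID}.
{Building, Dept} is in BCNF.
{Building, RoomNo, StudentID} is in BCNF.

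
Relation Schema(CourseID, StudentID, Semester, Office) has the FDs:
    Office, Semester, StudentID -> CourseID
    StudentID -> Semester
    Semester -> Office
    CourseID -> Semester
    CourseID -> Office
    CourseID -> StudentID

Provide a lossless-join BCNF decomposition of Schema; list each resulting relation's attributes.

{CourseID, Semester, StudentID}; {Office, Semester}

Candidate keys of the original relation: {CourseID}, {StudentID}.
Within {CourseID, Office, Semester, StudentID}: {Semester}⁺ ∩ {CourseID, Office, Semester, StudentID} = {Office, Semester}, not the whole set, so Semester -> Office violates BCNF; decompose into {Office, Semester} and {CourseID, Semester, StudentID}.
{Office, Semester} is in BCNF.
{CourseID, Semester, StudentID} is in BCNF.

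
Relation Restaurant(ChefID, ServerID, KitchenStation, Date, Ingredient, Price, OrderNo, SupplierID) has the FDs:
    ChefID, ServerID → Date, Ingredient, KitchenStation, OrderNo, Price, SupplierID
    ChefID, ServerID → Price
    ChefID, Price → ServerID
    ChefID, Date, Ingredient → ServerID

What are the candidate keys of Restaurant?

{ChefID} never appears on the right of any FD, so every key must include it.
{ChefID, Price}⁺ = {ChefID, Date, Ingredient, KitchenStation, OrderNo, Price, ServerID, SupplierID}, which is every attribute, so {ChefID, Price} is a candidate key.
{ChefID, ServerID}⁺ = {ChefID, Date, Ingredient, KitchenStation, OrderNo, Price, ServerID, SupplierID}, which is every attribute, so {ChefID, ServerID} is a candidate key.
{ChefID, Date, Ingredient}⁺ = {ChefID, Date, Ingredient, KitchenStation, OrderNo, Price, ServerID, SupplierID}, which is every attribute, so {ChefID, Date, Ingredient} is a candidate key.
Any other superkey properly contains one of these, so there are no further candidate keys.

{ChefID, Date, Ingredient}, {ChefID, Price}, {ChefID, ServerID}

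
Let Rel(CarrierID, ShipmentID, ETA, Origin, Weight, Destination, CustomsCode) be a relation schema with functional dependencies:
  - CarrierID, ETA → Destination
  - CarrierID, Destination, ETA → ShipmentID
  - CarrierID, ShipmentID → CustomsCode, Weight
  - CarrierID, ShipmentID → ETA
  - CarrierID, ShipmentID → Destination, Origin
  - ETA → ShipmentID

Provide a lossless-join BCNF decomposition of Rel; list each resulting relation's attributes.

Candidate keys of the original relation: {CarrierID, ETA}, {CarrierID, ShipmentID}.
Within {CarrierID, CustomsCode, Destination, ETA, Origin, ShipmentID, Weight}: {ETA}⁺ ∩ {CarrierID, CustomsCode, Destination, ETA, Origin, ShipmentID, Weight} = {ETA, ShipmentID}, not the whole set, so ETA → ShipmentID violates BCNF; decompose into {ETA, ShipmentID} and {CarrierID, CustomsCode, Destination, ETA, Origin, Weight}.
{ETA, ShipmentID}: every determinant is a superkey — BCNF.
{CarrierID, CustomsCode, Destination, ETA, Origin, Weight}: every determinant is a superkey — BCNF.

{CarrierID, CustomsCode, Destination, ETA, Origin, Weight}; {ETA, ShipmentID}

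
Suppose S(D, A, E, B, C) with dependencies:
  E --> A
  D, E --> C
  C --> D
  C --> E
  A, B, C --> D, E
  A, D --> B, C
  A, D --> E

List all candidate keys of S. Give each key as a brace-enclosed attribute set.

{A, D}, {C}, {D, E}

{C} is a candidate key since {C}⁺ = {A, B, C, D, E} covers every attribute.
{A, D} is a candidate key since {A, D}⁺ = {A, B, C, D, E} covers every attribute.
{D, E} is a candidate key since {D, E}⁺ = {A, B, C, D, E} covers every attribute.
These are minimal and exhaustive — every other superkey contains one of them.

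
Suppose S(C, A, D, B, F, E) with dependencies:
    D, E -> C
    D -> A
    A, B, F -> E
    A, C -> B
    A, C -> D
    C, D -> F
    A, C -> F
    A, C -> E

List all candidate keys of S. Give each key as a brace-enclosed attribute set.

{A, C}, {B, D, F}, {C, D}, {D, E}

{A, C}⁺ = {A, B, C, D, E, F}, which is every attribute, so {A, C} is a candidate key.
{C, D}⁺ = {A, B, C, D, E, F}, which is every attribute, so {C, D} is a candidate key.
{D, E}⁺ = {A, B, C, D, E, F}, which is every attribute, so {D, E} is a candidate key.
{B, D, F}⁺ = {A, B, C, D, E, F}, which is every attribute, so {B, D, F} is a candidate key.
Any other superkey properly contains one of these, so there are no further candidate keys.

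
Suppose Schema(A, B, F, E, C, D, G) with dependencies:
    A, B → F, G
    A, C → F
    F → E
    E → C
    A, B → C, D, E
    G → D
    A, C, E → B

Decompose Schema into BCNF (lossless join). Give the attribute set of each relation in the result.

{A, B, F, G}; {C, E}; {D, G}; {E, F}

Candidate keys of the original relation: {A, B}, {A, C}, {A, E}, {A, F}.
Within {A, B, C, D, E, F, G}: {F}⁺ ∩ {A, B, C, D, E, F, G} = {C, E, F}, not the whole set, so F → C, E violates BCNF; decompose into {C, E, F} and {A, B, D, F, G}.
Within {C, E, F}: {E}⁺ ∩ {C, E, F} = {C, E}, not the whole set, so E → C violates BCNF; decompose into {C, E} and {E, F}.
{C, E} is in BCNF.
{E, F} is in BCNF.
Within {A, B, D, F, G}: {G}⁺ ∩ {A, B, D, F, G} = {D, G}, not the whole set, so G → D violates BCNF; decompose into {D, G} and {A, B, F, G}.
{D, G} is in BCNF.
{A, B, F, G} is in BCNF.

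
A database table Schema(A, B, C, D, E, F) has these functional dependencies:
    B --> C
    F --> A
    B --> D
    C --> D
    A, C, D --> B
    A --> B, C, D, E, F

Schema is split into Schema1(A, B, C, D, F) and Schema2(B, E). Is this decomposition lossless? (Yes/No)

No

Schema1 ∩ Schema2 = {B}; its closure under F is {B, C, D}.
The closure covers neither Schema1 nor Schema2 entirely; the join is not lossless.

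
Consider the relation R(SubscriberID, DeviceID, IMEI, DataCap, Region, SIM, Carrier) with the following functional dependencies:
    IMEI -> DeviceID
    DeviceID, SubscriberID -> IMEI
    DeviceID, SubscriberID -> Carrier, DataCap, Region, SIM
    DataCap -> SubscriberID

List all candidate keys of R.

{DataCap, DeviceID}, {DataCap, IMEI}, {DeviceID, SubscriberID}, {IMEI, SubscriberID}

{DataCap, DeviceID}⁺ = {Carrier, DataCap, DeviceID, IMEI, Region, SIM, SubscriberID} — all of the relation — so {DataCap, DeviceID} is a candidate key.
{DataCap, IMEI}⁺ = {Carrier, DataCap, DeviceID, IMEI, Region, SIM, SubscriberID} — all of the relation — so {DataCap, IMEI} is a candidate key.
{DeviceID, SubscriberID}⁺ = {Carrier, DataCap, DeviceID, IMEI, Region, SIM, SubscriberID} — all of the relation — so {DeviceID, SubscriberID} is a candidate key.
{IMEI, SubscriberID}⁺ = {Carrier, DataCap, DeviceID, IMEI, Region, SIM, SubscriberID} — all of the relation — so {IMEI, SubscriberID} is a candidate key.
No proper subset of any of these is a key, and no other minimal superkey exists.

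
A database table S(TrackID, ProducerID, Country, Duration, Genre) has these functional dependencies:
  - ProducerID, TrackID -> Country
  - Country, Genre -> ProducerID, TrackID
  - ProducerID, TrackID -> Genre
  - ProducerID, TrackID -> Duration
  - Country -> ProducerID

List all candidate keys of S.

{Country, Genre}, {Country, TrackID}, {ProducerID, TrackID}

Closure of {Country, Genre} is {Country, Duration, Genre, ProducerID, TrackID}, the whole schema; {Country, Genre} is a candidate key.
Closure of {Country, TrackID} is {Country, Duration, Genre, ProducerID, TrackID}, the whole schema; {Country, TrackID} is a candidate key.
Closure of {ProducerID, TrackID} is {Country, Duration, Genre, ProducerID, TrackID}, the whole schema; {ProducerID, TrackID} is a candidate key.
Any other superkey properly contains one of these, so there are no further candidate keys.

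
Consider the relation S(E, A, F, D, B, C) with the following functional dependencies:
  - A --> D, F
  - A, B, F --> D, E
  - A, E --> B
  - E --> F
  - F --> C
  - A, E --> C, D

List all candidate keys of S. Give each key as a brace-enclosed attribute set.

Attributes never on any right-hand side: {A} — every candidate key must contain it.
{A, B}⁺ = {A, B, C, D, E, F}, which is every attribute, so {A, B} is a candidate key.
{A, E}⁺ = {A, B, C, D, E, F}, which is every attribute, so {A, E} is a candidate key.
Any other superkey properly contains one of these, so there are no further candidate keys.

{A, B}, {A, E}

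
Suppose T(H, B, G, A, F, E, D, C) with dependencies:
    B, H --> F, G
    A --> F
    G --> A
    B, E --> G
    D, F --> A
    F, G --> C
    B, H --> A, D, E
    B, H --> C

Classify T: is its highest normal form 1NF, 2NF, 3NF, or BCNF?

Candidate key: {B, H}. Prime attributes: {B, H}.
A --> F: {A}⁺ = {A, F}, which is not all of the attributes, so the left side is not a superkey — BCNF is violated.
Because {F} is non-prime and the left side of A --> F is not a superkey, the relation is not in 3NF.
No proper subset of a key has a non-prime attribute in its closure, so there is no partial dependency; 2NF holds.

2NF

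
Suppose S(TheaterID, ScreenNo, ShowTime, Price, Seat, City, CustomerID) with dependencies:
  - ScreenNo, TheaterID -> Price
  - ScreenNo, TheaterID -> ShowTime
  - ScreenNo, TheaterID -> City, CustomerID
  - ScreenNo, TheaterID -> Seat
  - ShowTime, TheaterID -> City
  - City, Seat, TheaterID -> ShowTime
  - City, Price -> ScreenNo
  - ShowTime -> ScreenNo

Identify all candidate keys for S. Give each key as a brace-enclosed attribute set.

{TheaterID} never appears on the right of any FD, so every key must include it.
Closure of {ScreenNo, TheaterID} is {City, CustomerID, Price, ScreenNo, Seat, ShowTime, TheaterID}, the whole schema; {ScreenNo, TheaterID} is a candidate key.
Closure of {ShowTime, TheaterID} is {City, CustomerID, Price, ScreenNo, Seat, ShowTime, TheaterID}, the whole schema; {ShowTime, TheaterID} is a candidate key.
Closure of {City, Price, TheaterID} is {City, CustomerID, Price, ScreenNo, Seat, ShowTime, TheaterID}, the whole schema; {City, Price, TheaterID} is a candidate key.
Closure of {City, Seat, TheaterID} is {City, CustomerID, Price, ScreenNo, Seat, ShowTime, TheaterID}, the whole schema; {City, Seat, TheaterID} is a candidate key.
These are minimal and exhaustive — every other superkey contains one of them.

{City, Price, TheaterID}, {City, Seat, TheaterID}, {ScreenNo, TheaterID}, {ShowTime, TheaterID}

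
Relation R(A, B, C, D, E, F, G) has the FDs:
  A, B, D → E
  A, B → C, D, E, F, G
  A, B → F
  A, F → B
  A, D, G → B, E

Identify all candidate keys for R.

No FD produces {A}, so it must be in every candidate key.
{A, B}⁺ = {A, B, C, D, E, F, G}, which is every attribute, so {A, B} is a candidate key.
{A, F}⁺ = {A, B, C, D, E, F, G}, which is every attribute, so {A, F} is a candidate key.
{A, D, G}⁺ = {A, B, C, D, E, F, G}, which is every attribute, so {A, D, G} is a candidate key.
Any other superkey properly contains one of these, so there are no further candidate keys.

{A, B}, {A, D, G}, {A, F}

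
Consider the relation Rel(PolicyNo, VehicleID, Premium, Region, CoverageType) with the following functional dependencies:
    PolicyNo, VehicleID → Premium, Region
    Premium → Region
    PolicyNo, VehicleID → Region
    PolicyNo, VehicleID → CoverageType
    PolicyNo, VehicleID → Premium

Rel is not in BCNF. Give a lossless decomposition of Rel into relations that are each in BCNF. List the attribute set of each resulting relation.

{CoverageType, PolicyNo, Premium, VehicleID}; {Premium, Region}

Candidate key of the original relation: {PolicyNo, VehicleID}.
In {CoverageType, PolicyNo, Premium, Region, VehicleID}, {Premium} is not a superkey ({Premium}⁺ restricted to this set is {Premium, Region}), so split on Premium → Region into {Premium, Region} and {CoverageType, PolicyNo, Premium, VehicleID}.
{Premium, Region}: every determinant is a superkey — BCNF.
{CoverageType, PolicyNo, Premium, VehicleID}: every determinant is a superkey — BCNF.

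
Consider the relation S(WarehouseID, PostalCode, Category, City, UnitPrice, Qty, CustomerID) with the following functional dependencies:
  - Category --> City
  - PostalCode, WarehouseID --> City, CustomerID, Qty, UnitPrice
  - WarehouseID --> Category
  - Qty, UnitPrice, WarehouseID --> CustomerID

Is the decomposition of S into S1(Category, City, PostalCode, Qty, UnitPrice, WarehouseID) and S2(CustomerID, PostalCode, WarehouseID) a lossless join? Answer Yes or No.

Yes

The shared attributes are {PostalCode, WarehouseID} and {PostalCode, WarehouseID}⁺ = {Category, City, CustomerID, PostalCode, Qty, UnitPrice, WarehouseID}.
Since S1 ⊆ {Category, City, CustomerID, PostalCode, Qty, UnitPrice, WarehouseID}, the intersection is a superkey of S1; the decomposition is lossless.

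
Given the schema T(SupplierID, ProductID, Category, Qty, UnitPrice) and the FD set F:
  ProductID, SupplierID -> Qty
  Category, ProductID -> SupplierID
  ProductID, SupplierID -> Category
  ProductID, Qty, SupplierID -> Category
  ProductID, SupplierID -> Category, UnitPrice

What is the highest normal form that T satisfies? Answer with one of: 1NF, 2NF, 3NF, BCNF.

BCNF

Candidate keys: {Category, ProductID}, {ProductID, SupplierID}. Prime attributes: {Category, ProductID, SupplierID}.
The left-hand side of every FD is a superkey, so BCNF is satisfied.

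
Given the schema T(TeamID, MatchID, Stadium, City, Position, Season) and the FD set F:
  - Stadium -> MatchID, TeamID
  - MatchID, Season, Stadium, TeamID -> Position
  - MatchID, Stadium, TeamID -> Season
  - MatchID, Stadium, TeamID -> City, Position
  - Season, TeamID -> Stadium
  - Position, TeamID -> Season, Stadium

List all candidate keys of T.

{Position, TeamID}, {Season, TeamID}, {Stadium}

Closure of {Stadium} is {City, MatchID, Position, Season, Stadium, TeamID}, the whole schema; {Stadium} is a candidate key.
Closure of {Position, TeamID} is {City, MatchID, Position, Season, Stadium, TeamID}, the whole schema; {Position, TeamID} is a candidate key.
Closure of {Season, TeamID} is {City, MatchID, Position, Season, Stadium, TeamID}, the whole schema; {Season, TeamID} is a candidate key.
These are minimal and exhaustive — every other superkey contains one of them.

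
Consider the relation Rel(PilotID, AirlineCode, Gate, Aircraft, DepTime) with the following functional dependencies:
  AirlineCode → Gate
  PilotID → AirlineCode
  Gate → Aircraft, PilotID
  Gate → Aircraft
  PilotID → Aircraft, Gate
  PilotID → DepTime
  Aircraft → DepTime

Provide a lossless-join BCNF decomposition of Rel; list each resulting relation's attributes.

{Aircraft, AirlineCode, Gate, PilotID}; {Aircraft, DepTime}

Candidate keys of the original relation: {AirlineCode}, {Gate}, {PilotID}.
In {Aircraft, AirlineCode, DepTime, Gate, PilotID}, {Aircraft} is not a superkey ({Aircraft}⁺ restricted to this set is {Aircraft, DepTime}), so split on Aircraft → DepTime into {Aircraft, DepTime} and {Aircraft, AirlineCode, Gate, PilotID}.
{Aircraft, DepTime} has no BCNF violation.
{Aircraft, AirlineCode, Gate, PilotID} has no BCNF violation.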